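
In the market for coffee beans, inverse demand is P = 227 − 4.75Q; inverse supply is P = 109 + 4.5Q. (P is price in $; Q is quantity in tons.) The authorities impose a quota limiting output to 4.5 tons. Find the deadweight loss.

$315.30

Competitive equilibrium: 227 − 4.75Q = 109 + 4.5Q → Q* = 12.756757, P* = 166.405405.
At Q = 4.5: demand price = 227 − 4.75·4.5 = 205.625; supply price = 109 + 4.5·4.5 = 129.25.
ΔQ = 12.756757 − 4.5 = 8.256757; wedge = 205.625 − 129.25 = 76.375.
Welfare loss = ½ × 8.256757 × 76.375 = $315.30.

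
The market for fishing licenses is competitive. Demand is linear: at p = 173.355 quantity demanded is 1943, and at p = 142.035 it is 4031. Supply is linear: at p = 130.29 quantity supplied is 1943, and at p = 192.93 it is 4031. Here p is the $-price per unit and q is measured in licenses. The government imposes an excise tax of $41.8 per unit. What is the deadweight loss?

Demand slope = (142.035 − 173.355)/(4031 − 1943) = −0.015, so p = 202.5 − 0.015q.
Supply slope = (192.93 − 130.29)/(4031 − 1943) = 0.03, so p = 72 + 0.03q.
Competitive equilibrium: 202.5 − 0.015q = 72 + 0.03q → q* = 2900, p* = 159.
With the tax, the buyer price exceeds the seller price by 41.8: (202.5 − 0.015q) − (72 + 0.03q) = 41.8 → q' = 1971.1111.
Δq = 2900 − 1971.1111 = 928.8889; the wedge equals the tax, 41.8.
Welfare loss = ½ × 928.8889 × 41.8 = $19413.78.

$19413.78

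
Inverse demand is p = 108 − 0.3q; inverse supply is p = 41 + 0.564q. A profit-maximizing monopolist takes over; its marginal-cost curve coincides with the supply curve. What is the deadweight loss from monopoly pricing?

172.56

Competitive equilibrium: 108 − 0.3q = 41 + 0.564q → q* = 77.5463, p* = 84.7361.
Marginal revenue: MR = 108 − 0.6q. Set MR = MC: 108 − 0.6q = 41 + 0.564q → q_m = 57.5601.
Price p_m = 108 − 0.3·57.5601 = 90.732; MC(q_m) = 41 + 0.564·57.5601 = 73.4639.
Competitive q* = 77.5463, so Δq = 19.9862; wedge = 90.732 − 73.4639 = 17.2681.
The triangle = ½ × 19.9862 × 17.2681 = 172.56.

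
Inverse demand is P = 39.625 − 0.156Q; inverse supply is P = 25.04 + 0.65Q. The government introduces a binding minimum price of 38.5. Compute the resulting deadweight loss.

47.74

Competitive equilibrium: 39.625 − 0.156Q = 25.04 + 0.65Q → Q* = 18.0955, P* = 36.8021.
At the floor P = 38.5, quantity demanded = (39.625 − 38.5)/0.156 = 7.2115.
Sellers' marginal cost at Q' = 7.2115: 25.04 + 0.65·7.2115 = 29.7275.
ΔQ = 18.0955 − 7.2115 = 10.884; wedge = 38.5 − 29.7275 = 8.7725.
Welfare loss = ½ × 10.884 × 8.7725 = 47.74.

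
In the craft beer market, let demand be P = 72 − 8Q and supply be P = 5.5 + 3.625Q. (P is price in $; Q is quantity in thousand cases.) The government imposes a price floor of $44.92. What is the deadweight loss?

$31.70 thousand

Competitive equilibrium: 72 − 8Q = 5.5 + 3.625Q → Q* = 5.7204, P* = 26.2366.
At the floor P = 44.92, quantity demanded = (72 − 44.92)/8 = 3.385.
Sellers' marginal cost at Q' = 3.385: 5.5 + 3.625·3.385 = 17.7706.
ΔQ = 5.7204 − 3.385 = 2.3354; wedge = 44.92 − 17.7706 = 27.1494.
The triangle = ½ × 2.3354 × 27.1494 = $31.70 thousand.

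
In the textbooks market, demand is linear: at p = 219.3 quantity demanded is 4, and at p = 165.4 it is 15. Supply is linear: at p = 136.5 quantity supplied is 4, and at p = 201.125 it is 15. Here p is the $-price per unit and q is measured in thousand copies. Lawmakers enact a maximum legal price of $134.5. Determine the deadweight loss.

$346.95 thousand

Demand slope = (165.4 − 219.3)/(15 − 4) = −4.9, so p = 238.9 − 4.9q.
Supply slope = (201.125 − 136.5)/(15 − 4) = 5.875, so p = 113 + 5.875q.
Competitive equilibrium: 238.9 − 4.9q = 113 + 5.875q → q* = 11.6845, p* = 181.6462.
At the ceiling p = 134.5, quantity supplied = (134.5 − 113)/5.875 = 3.6596.
Willingness to pay at q' = 3.6596: 238.9 − 4.9·3.6596 = 220.968.
Δq = 11.6845 − 3.6596 = 8.0249; wedge = 220.968 − 134.5 = 86.468.
DWL = ½ × 8.0249 × 86.468 = $346.95 thousand.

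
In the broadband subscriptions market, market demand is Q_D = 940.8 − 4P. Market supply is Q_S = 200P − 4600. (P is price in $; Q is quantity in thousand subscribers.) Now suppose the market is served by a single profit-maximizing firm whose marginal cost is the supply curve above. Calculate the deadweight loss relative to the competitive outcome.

In inverse form: demand P = 235.2 − 0.25Q, supply P = 23 + 0.005Q.
Competitive equilibrium: 235.2 − 0.25Q = 23 + 0.005Q → Q* = 832.1569, P* = 27.1608.
Marginal revenue: MR = 235.2 − 0.5Q. Set MR = MC: 235.2 − 0.5Q = 23 + 0.005Q → Q_m = 420.198.
Price P_m = 235.2 − 0.25·420.198 = 130.1505; MC(Q_m) = 23 + 0.005·420.198 = 25.101.
Competitive Q* = 832.1569, so ΔQ = 411.9589; wedge = 130.1505 − 25.101 = 105.0495.
DWL = ½ × 411.9589 × 105.0495 = $21638.04 thousand.

$21638.04 thousand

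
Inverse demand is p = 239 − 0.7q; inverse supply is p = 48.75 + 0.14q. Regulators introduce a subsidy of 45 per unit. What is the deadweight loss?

1205.36

Competitive equilibrium: 239 − 0.7q = 48.75 + 0.14q → q* = 226.4881, p* = 80.4583.
The subsidy lowers effective supply by 45: p = 3.75 + 0.14q.
New quantity: 239 − 0.7q = 3.75 + 0.14q → q' = 280.0595.
Overproduction Δq = 280.0595 − 226.4881 = 53.5714; wedge = subsidy = 45.
DWL = ½ × 53.5714 × 45 = 1205.36.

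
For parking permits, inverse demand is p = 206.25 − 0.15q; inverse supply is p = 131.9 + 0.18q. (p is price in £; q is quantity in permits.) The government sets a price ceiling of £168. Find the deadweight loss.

Competitive equilibrium: 206.25 − 0.15q = 131.9 + 0.18q → q* = 225.303, p* = 172.4545.
At the ceiling p = 168, quantity supplied = (168 − 131.9)/0.18 = 200.5556.
Willingness to pay at q' = 200.5556: 206.25 − 0.15·200.5556 = 176.1667.
Δq = 225.303 − 200.5556 = 24.7474; wedge = 176.1667 − 168 = 8.1667.
DWL = ½ × 24.7474 × 8.1667 = £101.05.

£101.05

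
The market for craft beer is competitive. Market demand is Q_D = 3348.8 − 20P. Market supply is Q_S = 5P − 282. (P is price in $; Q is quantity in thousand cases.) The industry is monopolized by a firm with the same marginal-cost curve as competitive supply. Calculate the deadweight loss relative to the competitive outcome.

$684.99 thousand

In inverse form: demand P = 167.44 − 0.05Q, supply P = 56.4 + 0.2Q.
Competitive equilibrium: 167.44 − 0.05Q = 56.4 + 0.2Q → Q* = 444.16, P* = 145.232.
Marginal revenue: MR = 167.44 − 0.1Q. Set MR = MC: 167.44 − 0.1Q = 56.4 + 0.2Q → Q_m = 370.1333.
Price P_m = 167.44 − 0.05·370.1333 = 148.9333; MC(Q_m) = 56.4 + 0.2·370.1333 = 130.4267.
Competitive Q* = 444.16, so ΔQ = 74.0267; wedge = 148.9333 − 130.4267 = 18.5066.
DWL = ½ × 74.0267 × 18.5066 = $684.99 thousand.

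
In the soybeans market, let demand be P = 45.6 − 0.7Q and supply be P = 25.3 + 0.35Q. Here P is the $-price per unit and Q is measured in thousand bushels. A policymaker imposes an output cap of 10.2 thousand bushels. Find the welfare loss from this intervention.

Competitive equilibrium: 45.6 − 0.7Q = 25.3 + 0.35Q → Q* = 19.3333, P* = 32.0667.
At Q = 10.2: demand price = 45.6 − 0.7·10.2 = 38.46; supply price = 25.3 + 0.35·10.2 = 28.87.
ΔQ = 19.3333 − 10.2 = 9.1333; wedge = 38.46 − 28.87 = 9.59.
DWL = ½ × 9.1333 × 9.59 = $43.79 thousand.

$43.79 thousand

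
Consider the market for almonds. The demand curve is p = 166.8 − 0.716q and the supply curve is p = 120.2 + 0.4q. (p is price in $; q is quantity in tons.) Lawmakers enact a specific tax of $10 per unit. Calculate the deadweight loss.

$44.80

Competitive equilibrium: 166.8 − 0.716q = 120.2 + 0.4q → q* = 41.7563, p* = 136.9025.
With the tax, the buyer price exceeds the seller price by 10: (166.8 − 0.716q) − (120.2 + 0.4q) = 10 → q' = 32.7957.
Δq = 41.7563 − 32.7957 = 8.9606; the wedge equals the tax, 10.
Welfare loss = ½ × 8.9606 × 10 = $44.80.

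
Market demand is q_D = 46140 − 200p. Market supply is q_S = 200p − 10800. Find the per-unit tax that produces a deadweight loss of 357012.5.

84.5

In inverse form: demand p = 230.7 − 0.005q, supply p = 54 + 0.005q.
Competitive equilibrium: 230.7 − 0.005q = 54 + 0.005q → q* = 17670, p* = 142.35.
A tax t gives Δq = t/0.01 and wedge t, so DWL = t²/0.02.
t²/0.02 = 357012.5 → t² = 7140.25 → t = 84.5.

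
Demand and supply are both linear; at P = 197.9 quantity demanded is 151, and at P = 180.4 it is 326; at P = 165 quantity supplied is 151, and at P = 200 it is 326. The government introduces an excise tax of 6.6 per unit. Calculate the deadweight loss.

72.60

Demand slope = (180.4 − 197.9)/(326 − 151) = −0.1, so P = 213 − 0.1Q.
Supply slope = (200 − 165)/(326 − 151) = 0.2, so P = 134.8 + 0.2Q.
Competitive equilibrium: 213 − 0.1Q = 134.8 + 0.2Q → Q* = 260.6667, P* = 186.9333.
With the tax, the buyer price exceeds the seller price by 6.6: (213 − 0.1Q) − (134.8 + 0.2Q) = 6.6 → Q' = 238.6667.
ΔQ = 260.6667 − 238.6667 = 22; the wedge equals the tax, 6.6.
Deadweight loss = ½ × 22 × 6.6 = 72.60.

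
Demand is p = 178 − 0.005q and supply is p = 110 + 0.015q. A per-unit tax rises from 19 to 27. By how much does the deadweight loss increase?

9200

Competitive equilibrium: 178 − 0.005q = 110 + 0.015q → q* = 3400, p* = 161.
For a per-unit tax t: Δq = t/0.02, so DWL = ½·t·(t/0.02) = t²/0.04.
At t = 19: DWL = 9025. At t = 27: DWL = 18225.
Increase = 18225 − 9025 = 9200.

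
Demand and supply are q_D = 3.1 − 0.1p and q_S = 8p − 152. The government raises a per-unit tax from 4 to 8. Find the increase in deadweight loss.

2.37

In inverse form: demand p = 31 − 10q, supply p = 19 + 0.125q.
Competitive equilibrium: 31 − 10q = 19 + 0.125q → q* = 1.1852, p* = 19.1481.
For a per-unit tax t: Δq = t/10.125, so DWL = ½·t·(t/10.125) = t²/20.25.
At t = 4: DWL = 0.79. At t = 8: DWL = 3.16.
Increase = 3.16 − 0.79 = 2.37.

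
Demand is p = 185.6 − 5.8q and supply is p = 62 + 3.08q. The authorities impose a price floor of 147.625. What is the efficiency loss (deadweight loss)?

241.27

Competitive equilibrium: 185.6 − 5.8q = 62 + 3.08q → q* = 13.9189, p* = 104.8703.
At the floor p = 147.625, quantity demanded = (185.6 − 147.625)/5.8 = 6.5474.
Sellers' marginal cost at q' = 6.5474: 62 + 3.08·6.5474 = 82.166.
Δq = 13.9189 − 6.5474 = 7.3715; wedge = 147.625 − 82.166 = 65.459.
Welfare loss = ½ × 7.3715 × 65.459 = 241.27.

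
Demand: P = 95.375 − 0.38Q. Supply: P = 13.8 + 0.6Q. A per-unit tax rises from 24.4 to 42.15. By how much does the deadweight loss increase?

Competitive equilibrium: 95.375 − 0.38Q = 13.8 + 0.6Q → Q* = 83.2398, P* = 63.7439.
For a per-unit tax t: ΔQ = t/0.98, so DWL = ½·t·(t/0.98) = t²/1.96.
At t = 24.4: DWL = 303.7551. At t = 42.15: DWL = 906.44005.
Increase = 906.44005 − 303.7551 = 602.68.

602.68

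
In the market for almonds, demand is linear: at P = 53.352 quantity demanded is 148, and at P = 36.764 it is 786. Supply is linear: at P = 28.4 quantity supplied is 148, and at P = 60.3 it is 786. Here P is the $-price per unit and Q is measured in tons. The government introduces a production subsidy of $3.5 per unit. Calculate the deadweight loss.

Demand slope = (36.764 − 53.352)/(786 − 148) = −0.026, so P = 57.2 − 0.026Q.
Supply slope = (60.3 − 28.4)/(786 − 148) = 0.05, so P = 21 + 0.05Q.
Competitive equilibrium: 57.2 − 0.026Q = 21 + 0.05Q → Q* = 476.3158, P* = 44.8158.
The subsidy lowers effective supply by 3.5: P = 17.5 + 0.05Q.
New quantity: 57.2 − 0.026Q = 17.5 + 0.05Q → Q' = 522.3684.
Overproduction ΔQ = 522.3684 − 476.3158 = 46.0526; wedge = subsidy = 3.5.
The triangle = ½ × 46.0526 × 3.5 = $80.59.

$80.59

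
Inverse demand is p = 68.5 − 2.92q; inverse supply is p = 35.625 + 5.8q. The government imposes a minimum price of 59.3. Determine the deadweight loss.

1.67

Competitive equilibrium: 68.5 − 2.92q = 35.625 + 5.8q → q* = 3.7701, p* = 57.4914.
At the floor p = 59.3, quantity demanded = (68.5 − 59.3)/2.92 = 3.1507.
Sellers' marginal cost at q' = 3.1507: 35.625 + 5.8·3.1507 = 53.8991.
Δq = 3.7701 − 3.1507 = 0.6194; wedge = 59.3 − 53.8991 = 5.4009.
Welfare loss = ½ × 0.6194 × 5.4009 = 1.67.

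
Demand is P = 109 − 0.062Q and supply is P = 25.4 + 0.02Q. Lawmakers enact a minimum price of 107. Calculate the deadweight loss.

Competitive equilibrium: 109 − 0.062Q = 25.4 + 0.02Q → Q* = 1019.5122, P* = 45.79024.
At the floor P = 107, quantity demanded = (109 − 107)/0.062 = 32.25806.
Sellers' marginal cost at Q' = 32.25806: 25.4 + 0.02·32.25806 = 26.04516.
ΔQ = 1019.5122 − 32.25806 = 987.25414; wedge = 107 − 26.04516 = 80.95484.
Welfare loss = ½ × 987.25414 × 80.95484 = 39961.50.

39961.50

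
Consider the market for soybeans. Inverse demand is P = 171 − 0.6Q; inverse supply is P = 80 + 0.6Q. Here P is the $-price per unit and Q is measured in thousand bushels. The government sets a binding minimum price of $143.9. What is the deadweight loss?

$564.27 thousand

Competitive equilibrium: 171 − 0.6Q = 80 + 0.6Q → Q* = 75.8333, P* = 125.5.
At the floor P = 143.9, quantity demanded = (171 − 143.9)/0.6 = 45.1667.
Sellers' marginal cost at Q' = 45.1667: 80 + 0.6·45.1667 = 107.1.
ΔQ = 75.8333 − 45.1667 = 30.6666; wedge = 143.9 − 107.1 = 36.8.
DWL = ½ × 30.6666 × 36.8 = $564.27 thousand.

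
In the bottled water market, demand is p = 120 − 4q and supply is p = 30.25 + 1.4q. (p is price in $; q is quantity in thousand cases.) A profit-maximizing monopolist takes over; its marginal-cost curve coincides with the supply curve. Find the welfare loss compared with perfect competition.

$135.05 thousand

Competitive equilibrium: 120 − 4q = 30.25 + 1.4q → q* = 16.6204, p* = 53.5185.
Marginal revenue: MR = 120 − 8q. Set MR = MC: 120 − 8q = 30.25 + 1.4q → q_m = 9.5479.
Price p_m = 120 − 4·9.5479 = 81.8084; MC(q_m) = 30.25 + 1.4·9.5479 = 43.6171.
Competitive q* = 16.6204, so Δq = 7.0725; wedge = 81.8084 − 43.6171 = 38.1913.
Deadweight loss = ½ × 7.0725 × 38.1913 = $135.05 thousand.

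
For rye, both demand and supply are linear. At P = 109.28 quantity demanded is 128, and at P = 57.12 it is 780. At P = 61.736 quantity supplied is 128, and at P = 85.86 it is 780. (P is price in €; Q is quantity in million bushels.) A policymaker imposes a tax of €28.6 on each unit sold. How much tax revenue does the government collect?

Demand slope = (57.12 − 109.28)/(780 − 128) = −0.08, so P = 119.52 − 0.08Q.
Supply slope = (85.86 − 61.736)/(780 − 128) = 0.037, so P = 57 + 0.037Q.
Competitive equilibrium: 119.52 − 0.08Q = 57 + 0.037Q → Q* = 534.35897, P* = 76.77128.
With the tax, the buyer price exceeds the seller price by 28.6: (119.52 − 0.08Q) − (57 + 0.037Q) = 28.6 → Q' = 289.91453.
Tax revenue = 28.6 × 289.91453 = €8291.56 million.

€8291.56 million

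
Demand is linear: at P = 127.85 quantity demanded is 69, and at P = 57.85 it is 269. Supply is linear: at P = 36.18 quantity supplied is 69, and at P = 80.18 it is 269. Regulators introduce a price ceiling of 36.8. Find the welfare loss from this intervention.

Demand slope = (57.85 − 127.85)/(269 − 69) = −0.35, so P = 152 − 0.35Q.
Supply slope = (80.18 − 36.18)/(269 − 69) = 0.22, so P = 21 + 0.22Q.
Competitive equilibrium: 152 − 0.35Q = 21 + 0.22Q → Q* = 229.8246, P* = 71.5614.
At the ceiling P = 36.8, quantity supplied = (36.8 − 21)/0.22 = 71.8182.
Willingness to pay at Q' = 71.8182: 152 − 0.35·71.8182 = 126.8636.
ΔQ = 229.8246 − 71.8182 = 158.0064; wedge = 126.8636 − 36.8 = 90.0636.
Welfare loss = ½ × 158.0064 × 90.0636 = 7115.31.

7115.31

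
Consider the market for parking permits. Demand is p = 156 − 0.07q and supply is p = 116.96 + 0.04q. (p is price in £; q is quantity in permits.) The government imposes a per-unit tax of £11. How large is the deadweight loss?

£550

Competitive equilibrium: 156 − 0.07q = 116.96 + 0.04q → q* = 354.9091, p* = 131.1564.
With the tax, the buyer price exceeds the seller price by 11: (156 − 0.07q) − (116.96 + 0.04q) = 11 → q' = 254.9091.
Δq = 354.9091 − 254.9091 = 100; the wedge equals the tax, 11.
Deadweight loss = ½ × 100 × 11 = £550.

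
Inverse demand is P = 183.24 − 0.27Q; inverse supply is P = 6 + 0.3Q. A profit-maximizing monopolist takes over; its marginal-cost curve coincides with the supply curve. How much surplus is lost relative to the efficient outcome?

Competitive equilibrium: 183.24 − 0.27Q = 6 + 0.3Q → Q* = 310.9474, P* = 99.2842.
Marginal revenue: MR = 183.24 − 0.54Q. Set MR = MC: 183.24 − 0.54Q = 6 + 0.3Q → Q_m = 211.
Price P_m = 183.24 − 0.27·211 = 126.27; MC(Q_m) = 6 + 0.3·211 = 69.3.
Competitive Q* = 310.9474, so ΔQ = 99.9474; wedge = 126.27 − 69.3 = 56.97.
DWL = ½ × 99.9474 × 56.97 = 2847.

2847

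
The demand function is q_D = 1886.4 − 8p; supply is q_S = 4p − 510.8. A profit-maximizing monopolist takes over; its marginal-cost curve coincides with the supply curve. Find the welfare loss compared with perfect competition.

In inverse form: demand p = 235.8 − 0.125q, supply p = 127.7 + 0.25q.
Competitive equilibrium: 235.8 − 0.125q = 127.7 + 0.25q → q* = 288.2667, p* = 199.7667.
Marginal revenue: MR = 235.8 − 0.25q. Set MR = MC: 235.8 − 0.25q = 127.7 + 0.25q → q_m = 216.2.
Price p_m = 235.8 − 0.125·216.2 = 208.775; MC(q_m) = 127.7 + 0.25·216.2 = 181.75.
Competitive q* = 288.2667, so Δq = 72.0667; wedge = 208.775 − 181.75 = 27.025.
Deadweight loss = ½ × 72.0667 × 27.025 = 973.80.

973.80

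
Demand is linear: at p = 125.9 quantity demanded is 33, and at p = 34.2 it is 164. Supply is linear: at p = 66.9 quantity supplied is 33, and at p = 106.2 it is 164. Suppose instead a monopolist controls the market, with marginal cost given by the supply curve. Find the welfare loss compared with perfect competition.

717.54

Demand slope = (34.2 − 125.9)/(164 − 33) = −0.7, so p = 149 − 0.7q.
Supply slope = (106.2 − 66.9)/(164 − 33) = 0.3, so p = 57 + 0.3q.
Competitive equilibrium: 149 − 0.7q = 57 + 0.3q → q* = 92, p* = 84.6.
Marginal revenue: MR = 149 − 1.4q. Set MR = MC: 149 − 1.4q = 57 + 0.3q → q_m = 54.1176.
Price p_m = 149 − 0.7·54.1176 = 111.1177; MC(q_m) = 57 + 0.3·54.1176 = 73.2353.
Competitive q* = 92, so Δq = 37.8824; wedge = 111.1177 − 73.2353 = 37.8824.
DWL = ½ × 37.8824 × 37.8824 = 717.54.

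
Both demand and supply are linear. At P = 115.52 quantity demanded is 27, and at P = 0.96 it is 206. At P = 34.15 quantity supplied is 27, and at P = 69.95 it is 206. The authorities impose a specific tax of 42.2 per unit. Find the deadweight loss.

1060.02

Demand slope = (0.96 − 115.52)/(206 − 27) = −0.64, so P = 132.8 − 0.64Q.
Supply slope = (69.95 − 34.15)/(206 − 27) = 0.2, so P = 28.75 + 0.2Q.
Competitive equilibrium: 132.8 − 0.64Q = 28.75 + 0.2Q → Q* = 123.869, P* = 53.5238.
With the tax, the buyer price exceeds the seller price by 42.2: (132.8 − 0.64Q) − (28.75 + 0.2Q) = 42.2 → Q' = 73.631.
ΔQ = 123.869 − 73.631 = 50.238; the wedge equals the tax, 42.2.
Deadweight loss = ½ × 50.238 × 42.2 = 1060.02.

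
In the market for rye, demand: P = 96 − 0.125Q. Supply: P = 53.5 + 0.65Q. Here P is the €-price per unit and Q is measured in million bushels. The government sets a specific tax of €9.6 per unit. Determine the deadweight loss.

€59.46 million

Competitive equilibrium: 96 − 0.125Q = 53.5 + 0.65Q → Q* = 54.8387, P* = 89.1452.
With the tax, the buyer price exceeds the seller price by 9.6: (96 − 0.125Q) − (53.5 + 0.65Q) = 9.6 → Q' = 42.4516.
ΔQ = 54.8387 − 42.4516 = 12.3871; the wedge equals the tax, 9.6.
Welfare loss = ½ × 12.3871 × 9.6 = €59.46 million.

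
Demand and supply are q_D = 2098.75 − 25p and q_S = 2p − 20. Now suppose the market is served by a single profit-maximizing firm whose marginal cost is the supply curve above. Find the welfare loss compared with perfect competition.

In inverse form: demand p = 83.95 − 0.04q, supply p = 10 + 0.5q.
Competitive equilibrium: 83.95 − 0.04q = 10 + 0.5q → q* = 136.9444, p* = 78.4722.
Marginal revenue: MR = 83.95 − 0.08q. Set MR = MC: 83.95 − 0.08q = 10 + 0.5q → q_m = 127.5.
Price p_m = 83.95 − 0.04·127.5 = 78.85; MC(q_m) = 10 + 0.5·127.5 = 73.75.
Competitive q* = 136.9444, so Δq = 9.4444; wedge = 78.85 − 73.75 = 5.1.
Deadweight loss = ½ × 9.4444 × 5.1 = 24.08.

24.08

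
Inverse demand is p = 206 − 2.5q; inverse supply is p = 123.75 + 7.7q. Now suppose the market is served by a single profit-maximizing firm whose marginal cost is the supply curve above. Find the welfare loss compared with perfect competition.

12.85

Competitive equilibrium: 206 − 2.5q = 123.75 + 7.7q → q* = 8.0637, p* = 185.8407.
Marginal revenue: MR = 206 − 5q. Set MR = MC: 206 − 5q = 123.75 + 7.7q → q_m = 6.4764.
Price p_m = 206 − 2.5·6.4764 = 189.809; MC(q_m) = 123.75 + 7.7·6.4764 = 173.6183.
Competitive q* = 8.0637, so Δq = 1.5873; wedge = 189.809 − 173.6183 = 16.1907.
Deadweight loss = ½ × 1.5873 × 16.1907 = 12.85.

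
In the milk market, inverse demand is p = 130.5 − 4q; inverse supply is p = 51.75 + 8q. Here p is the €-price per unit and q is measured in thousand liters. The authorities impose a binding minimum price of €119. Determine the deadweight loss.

Competitive equilibrium: 130.5 − 4q = 51.75 + 8q → q* = 6.5625, p* = 104.25.
At the floor p = 119, quantity demanded = (130.5 − 119)/4 = 2.875.
Sellers' marginal cost at q' = 2.875: 51.75 + 8·2.875 = 74.75.
Δq = 6.5625 − 2.875 = 3.6875; wedge = 119 − 74.75 = 44.25.
The triangle = ½ × 3.6875 × 44.25 = €81.59 thousand.

€81.59 thousand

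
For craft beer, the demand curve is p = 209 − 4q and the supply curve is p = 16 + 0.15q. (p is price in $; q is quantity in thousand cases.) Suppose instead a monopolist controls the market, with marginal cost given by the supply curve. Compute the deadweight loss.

$1081.04 thousand

Competitive equilibrium: 209 − 4q = 16 + 0.15q → q* = 46.506, p* = 22.9759.
Marginal revenue: MR = 209 − 8q. Set MR = MC: 209 − 8q = 16 + 0.15q → q_m = 23.681.
Price p_m = 209 − 4·23.681 = 114.276; MC(q_m) = 16 + 0.15·23.681 = 19.5522.
Competitive q* = 46.506, so Δq = 22.825; wedge = 114.276 − 19.5522 = 94.7238.
DWL = ½ × 22.825 × 94.7238 = $1081.04 thousand.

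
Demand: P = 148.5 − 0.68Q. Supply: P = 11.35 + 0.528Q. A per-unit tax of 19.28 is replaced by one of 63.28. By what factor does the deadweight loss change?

Competitive equilibrium: 148.5 − 0.68Q = 11.35 + 0.528Q → Q* = 113.5348, P* = 71.2964.
For a per-unit tax t: ΔQ = t/1.208, so DWL = ½·t·(t/1.208) = t²/2.416.
At t = 19.28: DWL = 153.857. At t = 63.28: DWL = 1657.433.
Ratio = (63.28/19.28)² = 10.773.

10.773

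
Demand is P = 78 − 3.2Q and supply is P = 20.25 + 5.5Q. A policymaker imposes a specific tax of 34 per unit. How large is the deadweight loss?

66.44

Competitive equilibrium: 78 − 3.2Q = 20.25 + 5.5Q → Q* = 6.6379, P* = 56.7586.
With the tax, the buyer price exceeds the seller price by 34: (78 − 3.2Q) − (20.25 + 5.5Q) = 34 → Q' = 2.7299.
ΔQ = 6.6379 − 2.7299 = 3.908; the wedge equals the tax, 34.
Deadweight loss = ½ × 3.908 × 34 = 66.44.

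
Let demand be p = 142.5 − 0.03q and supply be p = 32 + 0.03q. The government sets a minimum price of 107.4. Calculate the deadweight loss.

Competitive equilibrium: 142.5 − 0.03q = 32 + 0.03q → q* = 1841.6667, p* = 87.25.
At the floor p = 107.4, quantity demanded = (142.5 − 107.4)/0.03 = 1170.
Sellers' marginal cost at q' = 1170: 32 + 0.03·1170 = 67.1.
Δq = 1841.6667 − 1170 = 671.6667; wedge = 107.4 − 67.1 = 40.3.
DWL = ½ × 671.6667 × 40.3 = 13534.08.

13534.08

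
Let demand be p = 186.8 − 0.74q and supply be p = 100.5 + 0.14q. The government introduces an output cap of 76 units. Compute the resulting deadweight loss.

Competitive equilibrium: 186.8 − 0.74q = 100.5 + 0.14q → q* = 98.0682, p* = 114.2295.
At q = 76: demand price = 186.8 − 0.74·76 = 130.56; supply price = 100.5 + 0.14·76 = 111.14.
Δq = 98.0682 − 76 = 22.0682; wedge = 130.56 − 111.14 = 19.42.
Deadweight loss = ½ × 22.0682 × 19.42 = 214.28.

214.28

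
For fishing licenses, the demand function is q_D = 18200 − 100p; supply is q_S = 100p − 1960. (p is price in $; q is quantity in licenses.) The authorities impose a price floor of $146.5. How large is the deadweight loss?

In inverse form: demand p = 182 − 0.01q, supply p = 19.6 + 0.01q.
Competitive equilibrium: 182 − 0.01q = 19.6 + 0.01q → q* = 8120, p* = 100.8.
At the floor p = 146.5, quantity demanded = (182 − 146.5)/0.01 = 3550.
Sellers' marginal cost at q' = 3550: 19.6 + 0.01·3550 = 55.1.
Δq = 8120 − 3550 = 4570; wedge = 146.5 − 55.1 = 91.4.
Welfare loss = ½ × 4570 × 91.4 = $208849.

$208849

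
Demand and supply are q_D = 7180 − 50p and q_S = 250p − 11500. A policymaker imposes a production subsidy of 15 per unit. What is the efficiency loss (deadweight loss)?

In inverse form: demand p = 143.6 − 0.02q, supply p = 46 + 0.004q.
Competitive equilibrium: 143.6 − 0.02q = 46 + 0.004q → q* = 4066.6667, p* = 62.2667.
The subsidy lowers effective supply by 15: p = 31 + 0.004q.
New quantity: 143.6 − 0.02q = 31 + 0.004q → q' = 4691.6667.
Overproduction Δq = 4691.6667 − 4066.6667 = 625; wedge = subsidy = 15.
DWL = ½ × 625 × 15 = 4687.50.

4687.50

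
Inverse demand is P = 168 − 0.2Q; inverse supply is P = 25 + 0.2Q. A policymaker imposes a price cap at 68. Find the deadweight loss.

Competitive equilibrium: 168 − 0.2Q = 25 + 0.2Q → Q* = 357.5, P* = 96.5.
At the ceiling P = 68, quantity supplied = (68 − 25)/0.2 = 215.
Willingness to pay at Q' = 215: 168 − 0.2·215 = 125.
ΔQ = 357.5 − 215 = 142.5; wedge = 125 − 68 = 57.
Welfare loss = ½ × 142.5 × 57 = 4061.25.

4061.25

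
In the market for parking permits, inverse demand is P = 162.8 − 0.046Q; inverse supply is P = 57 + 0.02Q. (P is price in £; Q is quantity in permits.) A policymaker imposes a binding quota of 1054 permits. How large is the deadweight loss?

£9947.33

Competitive equilibrium: 162.8 − 0.046Q = 57 + 0.02Q → Q* = 1603.0303, P* = 89.0606.
At Q = 1054: demand price = 162.8 − 0.046·1054 = 114.316; supply price = 57 + 0.02·1054 = 78.08.
ΔQ = 1603.0303 − 1054 = 549.0303; wedge = 114.316 − 78.08 = 36.236.
DWL = ½ × 549.0303 × 36.236 = £9947.33.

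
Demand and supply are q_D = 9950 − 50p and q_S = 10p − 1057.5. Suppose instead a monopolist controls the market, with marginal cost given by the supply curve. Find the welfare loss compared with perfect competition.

In inverse form: demand p = 199 − 0.02q, supply p = 105.75 + 0.1q.
Competitive equilibrium: 199 − 0.02q = 105.75 + 0.1q → q* = 777.0833, p* = 183.4583.
Marginal revenue: MR = 199 − 0.04q. Set MR = MC: 199 − 0.04q = 105.75 + 0.1q → q_m = 666.0714.
Price p_m = 199 − 0.02·666.0714 = 185.6786; MC(q_m) = 105.75 + 0.1·666.0714 = 172.3571.
Competitive q* = 777.0833, so Δq = 111.0119; wedge = 185.6786 − 172.3571 = 13.3215.
Welfare loss = ½ × 111.0119 × 13.3215 = 739.42.

739.42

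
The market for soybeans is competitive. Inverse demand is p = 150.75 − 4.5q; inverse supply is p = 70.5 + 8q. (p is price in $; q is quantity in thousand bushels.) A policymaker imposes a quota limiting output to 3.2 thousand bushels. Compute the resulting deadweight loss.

Competitive equilibrium: 150.75 − 4.5q = 70.5 + 8q → q* = 6.42, p* = 121.86.
At q = 3.2: demand price = 150.75 − 4.5·3.2 = 136.35; supply price = 70.5 + 8·3.2 = 96.1.
Δq = 6.42 − 3.2 = 3.22; wedge = 136.35 − 96.1 = 40.25.
DWL = ½ × 3.22 × 40.25 = $64.80 thousand.

$64.80 thousand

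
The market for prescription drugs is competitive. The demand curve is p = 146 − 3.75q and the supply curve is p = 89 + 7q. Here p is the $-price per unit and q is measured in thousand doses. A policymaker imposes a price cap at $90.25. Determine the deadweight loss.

$141.11 thousand

Competitive equilibrium: 146 − 3.75q = 89 + 7q → q* = 5.3023, p* = 126.1163.
At the ceiling p = 90.25, quantity supplied = (90.25 − 89)/7 = 0.1786.
Willingness to pay at q' = 0.1786: 146 − 3.75·0.1786 = 145.3303.
Δq = 5.3023 − 0.1786 = 5.1237; wedge = 145.3303 − 90.25 = 55.0803.
Welfare loss = ½ × 5.1237 × 55.0803 = $141.11 thousand.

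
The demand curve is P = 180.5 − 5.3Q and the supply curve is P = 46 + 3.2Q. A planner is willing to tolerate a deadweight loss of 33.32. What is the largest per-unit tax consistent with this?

Competitive equilibrium: 180.5 − 5.3Q = 46 + 3.2Q → Q* = 15.8235, P* = 96.6353.
A tax t gives ΔQ = t/8.5 and wedge t, so DWL = t²/17.
t²/17 = 33.32 → t² = 566.44 → t = 23.8.

23.8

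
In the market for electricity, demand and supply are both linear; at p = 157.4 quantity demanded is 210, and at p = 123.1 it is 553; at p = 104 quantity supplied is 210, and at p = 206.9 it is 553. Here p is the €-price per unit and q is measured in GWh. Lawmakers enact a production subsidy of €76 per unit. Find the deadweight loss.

Demand slope = (123.1 − 157.4)/(553 − 210) = −0.1, so p = 178.4 − 0.1q.
Supply slope = (206.9 − 104)/(553 − 210) = 0.3, so p = 41 + 0.3q.
Competitive equilibrium: 178.4 − 0.1q = 41 + 0.3q → q* = 343.5, p* = 144.05.
The subsidy lowers effective supply by 76: p = 0.3q − 35.
New quantity: 178.4 − 0.1q = 0.3q − 35 → q' = 533.5.
Overproduction Δq = 533.5 − 343.5 = 190; wedge = subsidy = 76.
The triangle = ½ × 190 × 76 = €7220.

€7220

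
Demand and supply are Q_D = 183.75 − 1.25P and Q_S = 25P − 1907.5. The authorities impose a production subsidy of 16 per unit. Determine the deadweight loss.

In inverse form: demand P = 147 − 0.8Q, supply P = 76.3 + 0.04Q.
Competitive equilibrium: 147 − 0.8Q = 76.3 + 0.04Q → Q* = 84.1667, P* = 79.6667.
The subsidy lowers effective supply by 16: P = 60.3 + 0.04Q.
New quantity: 147 − 0.8Q = 60.3 + 0.04Q → Q' = 103.2143.
Overproduction ΔQ = 103.2143 − 84.1667 = 19.0476; wedge = subsidy = 16.
DWL = ½ × 19.0476 × 16 = 152.38.

152.38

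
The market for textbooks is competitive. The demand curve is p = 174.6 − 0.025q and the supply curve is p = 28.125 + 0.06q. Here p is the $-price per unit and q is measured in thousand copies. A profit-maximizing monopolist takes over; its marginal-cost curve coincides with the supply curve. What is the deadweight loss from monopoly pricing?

Competitive equilibrium: 174.6 − 0.025q = 28.125 + 0.06q → q* = 1723.23529, p* = 131.51912.
Marginal revenue: MR = 174.6 − 0.05q. Set MR = MC: 174.6 − 0.05q = 28.125 + 0.06q → q_m = 1331.59091.
Price p_m = 174.6 − 0.025·1331.59091 = 141.31023; MC(q_m) = 28.125 + 0.06·1331.59091 = 108.02045.
Competitive q* = 1723.23529, so Δq = 391.64438; wedge = 141.31023 − 108.02045 = 33.28978.
DWL = ½ × 391.64438 × 33.28978 = $6518.88 thousand.

$6518.88 thousand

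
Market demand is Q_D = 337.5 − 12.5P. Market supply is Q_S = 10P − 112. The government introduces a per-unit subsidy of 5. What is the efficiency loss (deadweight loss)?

In inverse form: demand P = 27 − 0.08Q, supply P = 11.2 + 0.1Q.
Competitive equilibrium: 27 − 0.08Q = 11.2 + 0.1Q → Q* = 87.7778, P* = 19.9778.
The subsidy lowers effective supply by 5: P = 6.2 + 0.1Q.
New quantity: 27 − 0.08Q = 6.2 + 0.1Q → Q' = 115.5556.
Overproduction ΔQ = 115.5556 − 87.7778 = 27.7778; wedge = subsidy = 5.
Deadweight loss = ½ × 27.7778 × 5 = 69.44.

69.44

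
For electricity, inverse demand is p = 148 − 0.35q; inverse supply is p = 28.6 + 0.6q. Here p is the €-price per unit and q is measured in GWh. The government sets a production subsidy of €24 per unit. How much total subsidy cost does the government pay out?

Competitive equilibrium: 148 − 0.35q = 28.6 + 0.6q → q* = 125.6842, p* = 104.0105.
The subsidy lowers effective supply by 24: p = 4.6 + 0.6q.
New quantity: 148 − 0.35q = 4.6 + 0.6q → q' = 150.9474.
Total subsidy cost = 24 × 150.9474 = €3622.74.

€3622.74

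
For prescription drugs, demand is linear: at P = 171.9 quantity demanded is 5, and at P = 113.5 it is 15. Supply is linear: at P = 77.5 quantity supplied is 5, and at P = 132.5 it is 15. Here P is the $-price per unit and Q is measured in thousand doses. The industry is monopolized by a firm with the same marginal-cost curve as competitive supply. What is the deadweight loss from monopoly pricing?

$116.32 thousand

Demand slope = (113.5 − 171.9)/(15 − 5) = −5.84, so P = 201.1 − 5.84Q.
Supply slope = (132.5 − 77.5)/(15 − 5) = 5.5, so P = 50 + 5.5Q.
Competitive equilibrium: 201.1 − 5.84Q = 50 + 5.5Q → Q* = 13.3245, P* = 123.2848.
Marginal revenue: MR = 201.1 − 11.68Q. Set MR = MC: 201.1 − 11.68Q = 50 + 5.5Q → Q_m = 8.7951.
Price P_m = 201.1 − 5.84·8.7951 = 149.7366; MC(Q_m) = 50 + 5.5·8.7951 = 98.3731.
Competitive Q* = 13.3245, so ΔQ = 4.5294; wedge = 149.7366 − 98.3731 = 51.3635.
Welfare loss = ½ × 4.5294 × 51.3635 = $116.32 thousand.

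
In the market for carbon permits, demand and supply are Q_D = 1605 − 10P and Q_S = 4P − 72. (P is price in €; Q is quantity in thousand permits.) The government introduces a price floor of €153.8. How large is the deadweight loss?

€20247 thousand

In inverse form: demand P = 160.5 − 0.1Q, supply P = 18 + 0.25Q.
Competitive equilibrium: 160.5 − 0.1Q = 18 + 0.25Q → Q* = 407.14286, P* = 119.78571.
At the floor P = 153.8, quantity demanded = (160.5 − 153.8)/0.1 = 67.
Sellers' marginal cost at Q' = 67: 18 + 0.25·67 = 34.75.
ΔQ = 407.14286 − 67 = 340.14286; wedge = 153.8 − 34.75 = 119.05.
DWL = ½ × 340.14286 × 119.05 = €20247 thousand.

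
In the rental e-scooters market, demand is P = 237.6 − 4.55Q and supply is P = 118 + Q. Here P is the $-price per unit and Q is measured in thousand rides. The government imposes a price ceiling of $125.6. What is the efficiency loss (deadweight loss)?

$539.99 thousand

Competitive equilibrium: 237.6 − 4.55Q = 118 + Q → Q* = 21.5495, P* = 139.5495.
At the ceiling P = 125.6, quantity supplied = (125.6 − 118)/1 = 7.6.
Willingness to pay at Q' = 7.6: 237.6 − 4.55·7.6 = 203.02.
ΔQ = 21.5495 − 7.6 = 13.9495; wedge = 203.02 − 125.6 = 77.42.
Welfare loss = ½ × 13.9495 × 77.42 = $539.99 thousand.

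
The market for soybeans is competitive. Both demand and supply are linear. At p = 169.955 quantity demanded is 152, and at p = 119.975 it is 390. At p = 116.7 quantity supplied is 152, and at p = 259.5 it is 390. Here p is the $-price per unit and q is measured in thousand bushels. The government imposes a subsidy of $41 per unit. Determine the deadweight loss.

$1037.65 thousand

Demand slope = (119.975 − 169.955)/(390 − 152) = −0.21, so p = 201.875 − 0.21q.
Supply slope = (259.5 − 116.7)/(390 − 152) = 0.6, so p = 25.5 + 0.6q.
Competitive equilibrium: 201.875 − 0.21q = 25.5 + 0.6q → q* = 217.7469, p* = 156.1481.
The subsidy lowers effective supply by 41: p = 0.6q − 15.5.
New quantity: 201.875 − 0.21q = 0.6q − 15.5 → q' = 268.3642.
Overproduction Δq = 268.3642 − 217.7469 = 50.6173; wedge = subsidy = 41.
Deadweight loss = ½ × 50.6173 × 41 = $1037.65 thousand.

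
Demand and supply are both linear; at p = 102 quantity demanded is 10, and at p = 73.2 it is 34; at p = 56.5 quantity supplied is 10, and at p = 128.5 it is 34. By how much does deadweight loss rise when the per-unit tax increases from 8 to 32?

114.29

Demand slope = (73.2 − 102)/(34 − 10) = −1.2, so p = 114 − 1.2q.
Supply slope = (128.5 − 56.5)/(34 − 10) = 3, so p = 26.5 + 3q.
Competitive equilibrium: 114 − 1.2q = 26.5 + 3q → q* = 20.8333, p* = 89.
For a per-unit tax t: Δq = t/4.2, so DWL = ½·t·(t/4.2) = t²/8.4.
At t = 8: DWL = 7.619. At t = 32: DWL = 121.905.
Increase = 121.905 − 7.619 = 114.29.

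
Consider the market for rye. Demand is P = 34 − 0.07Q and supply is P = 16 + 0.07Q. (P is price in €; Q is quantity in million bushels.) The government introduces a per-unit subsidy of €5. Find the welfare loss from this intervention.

€89.29 million

Competitive equilibrium: 34 − 0.07Q = 16 + 0.07Q → Q* = 128.5714, P* = 25.
The subsidy lowers effective supply by 5: P = 11 + 0.07Q.
New quantity: 34 − 0.07Q = 11 + 0.07Q → Q' = 164.2857.
Overproduction ΔQ = 164.2857 − 128.5714 = 35.7143; wedge = subsidy = 5.
The triangle = ½ × 35.7143 × 5 = €89.29 million.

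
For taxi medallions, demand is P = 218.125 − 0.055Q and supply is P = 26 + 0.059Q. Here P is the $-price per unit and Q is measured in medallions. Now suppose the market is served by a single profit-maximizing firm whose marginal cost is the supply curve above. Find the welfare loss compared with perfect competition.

Competitive equilibrium: 218.125 − 0.055Q = 26 + 0.059Q → Q* = 1685.307, P* = 125.4331.
Marginal revenue: MR = 218.125 − 0.11Q. Set MR = MC: 218.125 − 0.11Q = 26 + 0.059Q → Q_m = 1136.8343.
Price P_m = 218.125 − 0.055·1136.8343 = 155.5991; MC(Q_m) = 26 + 0.059·1136.8343 = 93.0732.
Competitive Q* = 1685.307, so ΔQ = 548.4727; wedge = 155.5991 − 93.0732 = 62.5259.
Deadweight loss = ½ × 548.4727 × 62.5259 = $17146.87.

$17146.87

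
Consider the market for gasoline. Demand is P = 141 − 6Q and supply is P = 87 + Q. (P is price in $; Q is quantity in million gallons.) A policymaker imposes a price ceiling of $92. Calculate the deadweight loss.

Competitive equilibrium: 141 − 6Q = 87 + Q → Q* = 7.7143, P* = 94.7143.
At the ceiling P = 92, quantity supplied = (92 − 87)/1 = 5.
Willingness to pay at Q' = 5: 141 − 6·5 = 111.
ΔQ = 7.7143 − 5 = 2.7143; wedge = 111 − 92 = 19.
Deadweight loss = ½ × 2.7143 × 19 = $25.79 million.

$25.79 million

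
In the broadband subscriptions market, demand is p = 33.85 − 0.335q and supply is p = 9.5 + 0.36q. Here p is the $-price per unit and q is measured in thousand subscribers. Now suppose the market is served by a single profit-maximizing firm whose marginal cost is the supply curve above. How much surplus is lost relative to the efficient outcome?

$45.12 thousand

Competitive equilibrium: 33.85 − 0.335q = 9.5 + 0.36q → q* = 35.036, p* = 22.1129.
Marginal revenue: MR = 33.85 − 0.67q. Set MR = MC: 33.85 − 0.67q = 9.5 + 0.36q → q_m = 23.6408.
Price p_m = 33.85 − 0.335·23.6408 = 25.9303; MC(q_m) = 9.5 + 0.36·23.6408 = 18.0107.
Competitive q* = 35.036, so Δq = 11.3952; wedge = 25.9303 − 18.0107 = 7.9196.
DWL = ½ × 11.3952 × 7.9196 = $45.12 thousand.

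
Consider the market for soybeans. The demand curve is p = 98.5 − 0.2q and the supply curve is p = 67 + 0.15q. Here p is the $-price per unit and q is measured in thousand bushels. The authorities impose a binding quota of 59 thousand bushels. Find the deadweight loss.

$168.175 thousand

Competitive equilibrium: 98.5 − 0.2q = 67 + 0.15q → q* = 90, p* = 80.5.
At q = 59: demand price = 98.5 − 0.2·59 = 86.7; supply price = 67 + 0.15·59 = 75.85.
Δq = 90 − 59 = 31; wedge = 86.7 − 75.85 = 10.85.
The triangle = ½ × 31 × 10.85 = $168.175 thousand.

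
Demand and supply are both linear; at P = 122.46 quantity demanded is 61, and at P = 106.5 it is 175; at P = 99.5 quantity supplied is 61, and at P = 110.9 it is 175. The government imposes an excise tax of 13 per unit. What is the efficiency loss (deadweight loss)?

Demand slope = (106.5 − 122.46)/(175 − 61) = −0.14, so P = 131 − 0.14Q.
Supply slope = (110.9 − 99.5)/(175 − 61) = 0.1, so P = 93.4 + 0.1Q.
Competitive equilibrium: 131 − 0.14Q = 93.4 + 0.1Q → Q* = 156.6667, P* = 109.0667.
With the tax, the buyer price exceeds the seller price by 13: (131 − 0.14Q) − (93.4 + 0.1Q) = 13 → Q' = 102.5.
ΔQ = 156.6667 − 102.5 = 54.1667; the wedge equals the tax, 13.
Welfare loss = ½ × 54.1667 × 13 = 352.08.

352.08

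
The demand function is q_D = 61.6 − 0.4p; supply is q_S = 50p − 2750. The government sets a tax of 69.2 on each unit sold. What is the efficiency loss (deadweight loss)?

In inverse form: demand p = 154 − 2.5q, supply p = 55 + 0.02q.
Competitive equilibrium: 154 − 2.5q = 55 + 0.02q → q* = 39.2857, p* = 55.7857.
With the tax, the buyer price exceeds the seller price by 69.2: (154 − 2.5q) − (55 + 0.02q) = 69.2 → q' = 11.8254.
Δq = 39.2857 − 11.8254 = 27.4603; the wedge equals the tax, 69.2.
DWL = ½ × 27.4603 × 69.2 = 950.13.

950.13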